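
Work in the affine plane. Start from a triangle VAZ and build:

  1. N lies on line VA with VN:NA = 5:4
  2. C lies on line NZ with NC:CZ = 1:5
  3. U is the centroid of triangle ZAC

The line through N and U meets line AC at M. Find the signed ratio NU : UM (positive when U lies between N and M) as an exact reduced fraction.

Choose coordinates V = (0, 0), A = (1, 0), Z = (0, 1).
1. N lies on line VA with VN:NA = 5:4 ⇒ N = (5/9, 0)
2. C lies on line NZ with NC:CZ = 1:5 ⇒ C = (25/54, 1/6)
3. U is the centroid of triangle ZAC ⇒ U = (79/162, 7/18)
line NU meets AC at M = (229/432, 7/48)
U = N + t·(M−N) with t = 8/3, so NU:UM = 8/3:-5/3

NU:UM = -8/5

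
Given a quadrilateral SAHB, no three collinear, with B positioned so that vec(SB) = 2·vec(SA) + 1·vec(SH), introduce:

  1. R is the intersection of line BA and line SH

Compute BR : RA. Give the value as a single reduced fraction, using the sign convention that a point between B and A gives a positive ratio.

Work in coordinates with S = (0, 0), A = (1, 0), H = (0, 1), B = (2, 1).
1. R is the intersection of line BA and line SH ⇒ R = (0, -1)
R = B + t·(A−B) with t = 2, so BR:RA = t:(1−t) = 2:-1

BR:RA = -2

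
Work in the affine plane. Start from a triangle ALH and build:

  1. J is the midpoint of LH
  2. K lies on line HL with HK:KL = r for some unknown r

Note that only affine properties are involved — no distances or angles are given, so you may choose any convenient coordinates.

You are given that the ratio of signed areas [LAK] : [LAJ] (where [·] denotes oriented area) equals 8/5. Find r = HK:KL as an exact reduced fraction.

r = 1/4

Choose coordinates A = (0, 0), L = (1, 0), H = (0, 1).
1. J is the midpoint of LH ⇒ J = (1/2, 1/2)
2. With HK:KL = r, write λ = r/(r+1) so K = H + λ·(L−H); K is affine-linear in λ
Every point depending on K is an affine combination of K and λ-independent points, so each such coordinate is linear in λ; the λ² term in each signed area is a multiple of (L−H)×(L−H) = 0, so 2·[LAK] and 2·[LAJ] are each linear in λ. Evaluating at λ=0 and λ=1:
  2·[LAK] = λ − 1,   2·[LAJ] = -1/2
So [LAK]:[LAJ] = (λ − 1) / (-1/2). Setting this equal to 8/5:
  λ − 1 = 8/5·(-1/2)  ⇒  λ = 1/5
Then r = λ/(1−λ) = (1/5)/(4/5) = 1/4. Check: with r = 1/4, K = (1/5, 4/5) and [LAK]:[LAJ] = 8/5 as required.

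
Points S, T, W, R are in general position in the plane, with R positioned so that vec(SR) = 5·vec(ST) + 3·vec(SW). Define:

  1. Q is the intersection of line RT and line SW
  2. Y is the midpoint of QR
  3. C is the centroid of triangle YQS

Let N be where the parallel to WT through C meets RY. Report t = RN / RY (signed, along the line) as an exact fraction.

Assign S = (0, 0), T = (1, 0), W = (0, 1), R = (5, 3) — the answer is frame-independent, so this choice is without loss of generality.
1. Q is the intersection of line RT and line SW ⇒ Q = (0, -3/4)
2. Y is the midpoint of QR ⇒ Y = (5/2, 9/8)
3. C is the centroid of triangle YQS ⇒ C = (5/6, 1/8)
through C parallel to WT: direction (1, -1); meets RY at N = (41/42, -1/56)
N = R + t·(Y−R) with t = 169/105

t = 169/105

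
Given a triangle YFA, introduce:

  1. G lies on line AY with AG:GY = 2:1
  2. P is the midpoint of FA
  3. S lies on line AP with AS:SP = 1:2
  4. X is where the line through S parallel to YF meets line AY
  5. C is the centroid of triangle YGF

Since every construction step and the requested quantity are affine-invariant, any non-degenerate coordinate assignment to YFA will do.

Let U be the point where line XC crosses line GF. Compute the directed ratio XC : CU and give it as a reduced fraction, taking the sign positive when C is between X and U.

Set Y = (0, 0), F = (1, 0), A = (0, 1); any affine frame gives the same invariant.
1. G lies on line AY with AG:GY = 2:1 ⇒ G = (0, 1/3)
2. P is the midpoint of FA ⇒ P = (1/2, 1/2)
3. S lies on line AP with AS:SP = 1:2 ⇒ S = (1/6, 5/6)
4. X is where the line through S parallel to YF meets line AY ⇒ X = (0, 5/6)
5. C is the centroid of triangle YGF ⇒ C = (1/3, 1/9)
line XC meets GF at U = (3/11, 8/33)
C = X + t·(U−X) with t = 11/9, so XC:CU = 11/9:-2/9

XC:CU = -11/2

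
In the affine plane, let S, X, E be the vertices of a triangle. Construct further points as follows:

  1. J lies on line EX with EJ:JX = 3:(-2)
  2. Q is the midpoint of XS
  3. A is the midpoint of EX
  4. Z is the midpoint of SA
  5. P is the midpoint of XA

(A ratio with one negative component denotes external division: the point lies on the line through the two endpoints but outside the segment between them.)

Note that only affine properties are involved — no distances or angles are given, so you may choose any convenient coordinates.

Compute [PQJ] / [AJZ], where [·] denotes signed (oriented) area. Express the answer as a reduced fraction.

Choose coordinates S = (0, 0), X = (1, 0), E = (0, 1).
1. J lies on line EX with EJ:JX = 3:(-2) ⇒ J = (3, -2)
2. Q is the midpoint of XS ⇒ Q = (1/2, 0)
3. A is the midpoint of EX ⇒ A = (1/2, 1/2)
4. Z is the midpoint of SA ⇒ Z = (1/4, 1/4)
5. P is the midpoint of XA ⇒ P = (3/4, 1/4)
2·[PQJ] = 9/8, 2·[AJZ] = -5/4
[PQJ]:[AJZ] = 9/8:-5/4 = -9/10

[PQJ]:[AJZ] = -9/10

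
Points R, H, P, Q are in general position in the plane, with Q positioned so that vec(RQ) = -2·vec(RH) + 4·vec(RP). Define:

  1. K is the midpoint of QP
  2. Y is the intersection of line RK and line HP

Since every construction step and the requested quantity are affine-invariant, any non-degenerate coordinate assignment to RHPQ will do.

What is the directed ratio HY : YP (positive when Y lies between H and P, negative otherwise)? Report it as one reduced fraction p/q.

HY:YP = -5/2

Work in coordinates with R = (0, 0), H = (1, 0), P = (0, 1), Q = (-2, 4).
1. K is the midpoint of QP ⇒ K = (-1, 5/2)
2. Y is the intersection of line RK and line HP ⇒ Y = (-2/3, 5/3)
Y = H + t·(P−H) with t = 5/3, so HY:YP = t:(1−t) = 5/3:-2/3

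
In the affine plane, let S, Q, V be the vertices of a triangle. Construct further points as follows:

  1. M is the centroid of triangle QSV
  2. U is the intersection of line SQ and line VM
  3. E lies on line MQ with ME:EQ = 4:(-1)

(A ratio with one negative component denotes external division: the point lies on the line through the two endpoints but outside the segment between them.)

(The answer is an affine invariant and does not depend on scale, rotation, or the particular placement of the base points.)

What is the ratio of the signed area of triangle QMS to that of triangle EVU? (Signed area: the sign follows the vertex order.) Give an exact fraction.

Assign S = (0, 0), Q = (1, 0), V = (0, 1) — the answer is frame-independent, so this choice is without loss of generality.
1. M is the centroid of triangle QSV ⇒ M = (1/3, 1/3)
2. U is the intersection of line SQ and line VM ⇒ U = (1/2, 0)
3. E lies on line MQ with ME:EQ = 4:(-1) ⇒ E = (11/9, -1/9)
2·[QMS] = 1/3, 2·[EVU] = 2/3
[QMS]:[EVU] = 1/3:2/3 = 1/2

[QMS]:[EVU] = 1/2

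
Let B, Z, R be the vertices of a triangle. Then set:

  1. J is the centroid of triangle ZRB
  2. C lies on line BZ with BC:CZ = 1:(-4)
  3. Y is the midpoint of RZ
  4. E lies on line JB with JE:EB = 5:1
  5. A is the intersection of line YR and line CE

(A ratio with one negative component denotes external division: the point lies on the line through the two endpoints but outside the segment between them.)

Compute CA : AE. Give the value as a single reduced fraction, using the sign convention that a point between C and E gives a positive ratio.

CA:AE = -3/2

Assign B = (0, 0), Z = (1, 0), R = (0, 1) — the answer is frame-independent, so this choice is without loss of generality.
1. J is the centroid of triangle ZRB ⇒ J = (1/3, 1/3)
2. C lies on line BZ with BC:CZ = 1:(-4) ⇒ C = (-1/3, 0)
3. Y is the midpoint of RZ ⇒ Y = (1/2, 1/2)
4. E lies on line JB with JE:EB = 5:1 ⇒ E = (1/18, 1/18)
5. A is the intersection of line YR and line CE ⇒ A = (5/6, 1/6)
A = C + t·(E−C) with t = 3, so CA:AE = t:(1−t) = 3:-2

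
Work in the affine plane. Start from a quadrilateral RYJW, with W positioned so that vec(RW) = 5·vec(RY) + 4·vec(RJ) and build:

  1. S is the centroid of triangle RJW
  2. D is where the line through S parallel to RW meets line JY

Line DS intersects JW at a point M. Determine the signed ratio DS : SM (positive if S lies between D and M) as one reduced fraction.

Set R = (0, 0), Y = (1, 0), J = (0, 1), W = (5, 4); any affine frame gives the same invariant.
1. S is the centroid of triangle RJW ⇒ S = (5/3, 5/3)
2. D is where the line through S parallel to RW meets line JY ⇒ D = (10/27, 17/27)
line DS meets JW at M = (10/3, 3)
S = D + t·(M−D) with t = 7/16, so DS:SM = 7/16:9/16

DS:SM = 7/9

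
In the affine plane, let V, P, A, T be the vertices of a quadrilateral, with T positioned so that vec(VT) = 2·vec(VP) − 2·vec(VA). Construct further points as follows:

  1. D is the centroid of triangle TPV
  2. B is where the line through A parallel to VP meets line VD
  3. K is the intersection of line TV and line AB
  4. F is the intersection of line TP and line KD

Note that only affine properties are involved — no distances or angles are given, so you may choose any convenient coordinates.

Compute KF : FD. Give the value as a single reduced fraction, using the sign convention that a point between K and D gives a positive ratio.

KF:FD = -9/2

Assign V = (0, 0), P = (1, 0), A = (0, 1), T = (2, -2) — the answer is frame-independent, so this choice is without loss of generality.
1. D is the centroid of triangle TPV ⇒ D = (1, -2/3)
2. B is where the line through A parallel to VP meets line VD ⇒ B = (-3/2, 1)
3. K is the intersection of line TV and line AB ⇒ K = (-1, 1)
4. F is the intersection of line TP and line KD ⇒ F = (11/7, -8/7)
F = K + t·(D−K) with t = 9/7, so KF:FD = t:(1−t) = 9/7:-2/7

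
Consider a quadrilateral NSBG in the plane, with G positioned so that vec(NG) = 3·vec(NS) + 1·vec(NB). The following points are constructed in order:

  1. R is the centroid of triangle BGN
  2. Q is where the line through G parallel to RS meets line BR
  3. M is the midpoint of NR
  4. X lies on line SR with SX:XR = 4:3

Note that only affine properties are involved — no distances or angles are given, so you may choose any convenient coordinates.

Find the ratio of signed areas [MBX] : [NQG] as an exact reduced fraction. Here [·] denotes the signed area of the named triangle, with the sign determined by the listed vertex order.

Assign N = (0, 0), S = (1, 0), B = (0, 1), G = (3, 1) — the answer is frame-independent, so this choice is without loss of generality.
1. R is the centroid of triangle BGN ⇒ R = (1, 2/3)
2. Q is where the line through G parallel to RS meets line BR ⇒ Q = (3, 0)
3. M is the midpoint of NR ⇒ M = (1/2, 1/3)
4. X lies on line SR with SX:XR = 4:3 ⇒ X = (1, 8/21)
2·[MBX] = -5/14, 2·[NQG] = 3
[MBX]:[NQG] = -5/14:3 = -5/42

[MBX]:[NQG] = -5/42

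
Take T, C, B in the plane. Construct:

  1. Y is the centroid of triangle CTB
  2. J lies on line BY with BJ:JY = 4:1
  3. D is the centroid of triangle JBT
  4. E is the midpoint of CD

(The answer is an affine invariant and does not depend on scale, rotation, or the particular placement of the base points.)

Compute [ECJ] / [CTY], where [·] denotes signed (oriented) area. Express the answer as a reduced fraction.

Choose coordinates T = (0, 0), C = (1, 0), B = (0, 1).
1. Y is the centroid of triangle CTB ⇒ Y = (1/3, 1/3)
2. J lies on line BY with BJ:JY = 4:1 ⇒ J = (4/15, 7/15)
3. D is the centroid of triangle JBT ⇒ D = (4/45, 22/45)
4. E is the midpoint of CD ⇒ E = (49/90, 11/45)
2·[ECJ] = 1/30, 2·[CTY] = -1/3
[ECJ]:[CTY] = 1/30:-1/3 = -1/10

[ECJ]:[CTY] = -1/10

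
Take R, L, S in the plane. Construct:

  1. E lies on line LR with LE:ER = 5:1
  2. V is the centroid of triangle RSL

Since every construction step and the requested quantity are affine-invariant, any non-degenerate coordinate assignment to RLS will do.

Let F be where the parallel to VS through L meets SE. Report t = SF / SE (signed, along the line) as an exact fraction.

Assign R = (0, 0), L = (1, 0), S = (0, 1) — the answer is frame-independent, so this choice is without loss of generality.
1. E lies on line LR with LE:ER = 5:1 ⇒ E = (1/6, 0)
2. V is the centroid of triangle RSL ⇒ V = (1/3, 1/3)
through L parallel to VS: direction (-1/3, 2/3); meets SE at F = (-1/4, 5/2)
F = S + t·(E−S) with t = -3/2

t = -3/2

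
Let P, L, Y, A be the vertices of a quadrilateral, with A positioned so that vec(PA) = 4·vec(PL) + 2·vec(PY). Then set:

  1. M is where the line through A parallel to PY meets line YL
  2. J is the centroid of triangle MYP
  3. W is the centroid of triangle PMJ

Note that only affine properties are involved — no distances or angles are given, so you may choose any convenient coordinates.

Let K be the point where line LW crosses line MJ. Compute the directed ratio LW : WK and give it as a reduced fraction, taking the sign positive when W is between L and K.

Set P = (0, 0), L = (1, 0), Y = (0, 1), A = (4, 2); any affine frame gives the same invariant.
1. M is where the line through A parallel to PY meets line YL ⇒ M = (4, -3)
2. J is the centroid of triangle MYP ⇒ J = (4/3, -2/3)
3. W is the centroid of triangle PMJ ⇒ W = (16/9, -11/9)
line LW meets MJ at K = (20/13, -11/13)
W = L + t·(K−L) with t = 13/9, so LW:WK = 13/9:-4/9

LW:WK = -13/4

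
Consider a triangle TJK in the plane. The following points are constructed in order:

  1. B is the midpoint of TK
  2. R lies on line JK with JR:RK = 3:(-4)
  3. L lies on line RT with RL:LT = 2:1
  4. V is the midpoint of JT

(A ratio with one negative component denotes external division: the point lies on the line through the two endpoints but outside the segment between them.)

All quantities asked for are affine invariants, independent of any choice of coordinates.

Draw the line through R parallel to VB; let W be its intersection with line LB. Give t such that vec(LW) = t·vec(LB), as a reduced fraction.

t = 4

Set T = (0, 0), J = (1, 0), K = (0, 1); any affine frame gives the same invariant.
1. B is the midpoint of TK ⇒ B = (0, 1/2)
2. R lies on line JK with JR:RK = 3:(-4) ⇒ R = (4, -3)
3. L lies on line RT with RL:LT = 2:1 ⇒ L = (4/3, -1)
4. V is the midpoint of JT ⇒ V = (1/2, 0)
through R parallel to VB: direction (-1/2, 1/2); meets LB at W = (-4, 5)
W = L + t·(B−L) with t = 4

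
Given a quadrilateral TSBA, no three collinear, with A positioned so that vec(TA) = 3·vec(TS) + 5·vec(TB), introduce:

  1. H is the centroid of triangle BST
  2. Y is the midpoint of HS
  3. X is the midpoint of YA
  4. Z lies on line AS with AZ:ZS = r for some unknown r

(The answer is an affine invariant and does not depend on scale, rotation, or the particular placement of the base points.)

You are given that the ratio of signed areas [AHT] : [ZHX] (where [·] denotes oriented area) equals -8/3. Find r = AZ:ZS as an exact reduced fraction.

r = 1/3

Choose coordinates T = (0, 0), S = (1, 0), B = (0, 1), A = (3, 5).
1. H is the centroid of triangle BST ⇒ H = (1/3, 1/3)
2. Y is the midpoint of HS ⇒ Y = (2/3, 1/6)
3. X is the midpoint of YA ⇒ X = (11/6, 31/12)
4. With AZ:ZS = r, write λ = r/(r+1) so Z = A + λ·(S−A); Z is affine-linear in λ
Every point depending on Z is an affine combination of Z and λ-independent points, so each such coordinate is linear in λ; the λ² term in each signed area is a multiple of (S−A)×(S−A) = 0, so 2·[AHT] and 2·[ZHX] are each linear in λ. Evaluating at λ=0 and λ=1:
  2·[AHT] = -2/3,   2·[ZHX] = -3·λ + 1
So [AHT]:[ZHX] = (-2/3) / (-3·λ + 1). Setting this equal to -8/3:
  -2/3 = -8/3·(-3·λ + 1)  ⇒  λ = 1/4
Then r = λ/(1−λ) = (1/4)/(3/4) = 1/3. Check: with r = 1/3, Z = (5/2, 15/4) and [AHT]:[ZHX] = -8/3 as required.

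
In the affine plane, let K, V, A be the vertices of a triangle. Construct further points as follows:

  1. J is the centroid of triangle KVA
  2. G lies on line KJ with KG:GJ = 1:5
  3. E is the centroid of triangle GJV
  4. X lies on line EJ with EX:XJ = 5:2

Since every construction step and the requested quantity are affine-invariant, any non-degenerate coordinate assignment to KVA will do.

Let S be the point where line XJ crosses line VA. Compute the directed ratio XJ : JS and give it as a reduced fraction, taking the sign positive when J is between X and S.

Set K = (0, 0), V = (1, 0), A = (0, 1); any affine frame gives the same invariant.
1. J is the centroid of triangle KVA ⇒ J = (1/3, 1/3)
2. G lies on line KJ with KG:GJ = 1:5 ⇒ G = (1/18, 1/18)
3. E is the centroid of triangle GJV ⇒ E = (25/54, 7/54)
4. X lies on line EJ with EX:XJ = 5:2 ⇒ X = (10/27, 52/189)
line XJ meets VA at S = (-1/4, 5/4)
J = X + t·(S−X) with t = 4/67, so XJ:JS = 4/67:63/67

XJ:JS = 4/63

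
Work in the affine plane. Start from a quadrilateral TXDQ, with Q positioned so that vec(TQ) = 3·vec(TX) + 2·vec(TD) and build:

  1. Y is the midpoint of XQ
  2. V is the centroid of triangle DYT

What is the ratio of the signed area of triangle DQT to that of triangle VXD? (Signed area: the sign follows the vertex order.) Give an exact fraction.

[DQT]:[VXD] = 9

Work in coordinates with T = (0, 0), X = (1, 0), D = (0, 1), Q = (3, 2).
1. Y is the midpoint of XQ ⇒ Y = (2, 1)
2. V is the centroid of triangle DYT ⇒ V = (2/3, 2/3)
2·[DQT] = -3, 2·[VXD] = -1/3
[DQT]:[VXD] = -3:-1/3 = 9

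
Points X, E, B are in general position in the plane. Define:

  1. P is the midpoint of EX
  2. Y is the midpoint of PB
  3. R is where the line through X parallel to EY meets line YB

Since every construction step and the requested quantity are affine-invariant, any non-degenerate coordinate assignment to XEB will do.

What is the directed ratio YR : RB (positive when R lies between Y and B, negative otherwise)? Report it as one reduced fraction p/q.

Assign X = (0, 0), E = (1, 0), B = (0, 1) — the answer is frame-independent, so this choice is without loss of generality.
1. P is the midpoint of EX ⇒ P = (1/2, 0)
2. Y is the midpoint of PB ⇒ Y = (1/4, 1/2)
3. R is where the line through X parallel to EY meets line YB ⇒ R = (3/4, -1/2)
R = Y + t·(B−Y) with t = -2, so YR:RB = t:(1−t) = -2:3

YR:RB = -2/3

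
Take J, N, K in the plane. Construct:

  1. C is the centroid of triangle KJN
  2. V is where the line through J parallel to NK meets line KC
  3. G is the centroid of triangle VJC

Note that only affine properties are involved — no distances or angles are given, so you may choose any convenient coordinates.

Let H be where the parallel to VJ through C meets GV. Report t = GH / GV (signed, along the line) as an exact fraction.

Work in coordinates with J = (0, 0), N = (1, 0), K = (0, 1).
1. C is the centroid of triangle KJN ⇒ C = (1/3, 1/3)
2. V is where the line through J parallel to NK meets line KC ⇒ V = (1, -1)
3. G is the centroid of triangle VJC ⇒ G = (4/9, -2/9)
through C parallel to VJ: direction (-1, 1); meets GV at H = (-2/3, 4/3)
H = G + t·(V−G) with t = -2

t = -2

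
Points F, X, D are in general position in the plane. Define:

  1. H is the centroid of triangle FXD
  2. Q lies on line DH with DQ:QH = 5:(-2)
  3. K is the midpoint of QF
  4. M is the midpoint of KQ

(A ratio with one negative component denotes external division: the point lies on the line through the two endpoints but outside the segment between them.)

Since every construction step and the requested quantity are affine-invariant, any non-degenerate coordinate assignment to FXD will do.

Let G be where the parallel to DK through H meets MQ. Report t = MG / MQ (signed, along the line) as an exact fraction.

t = 1/5

Work in coordinates with F = (0, 0), X = (1, 0), D = (0, 1).
1. H is the centroid of triangle FXD ⇒ H = (1/3, 1/3)
2. Q lies on line DH with DQ:QH = 5:(-2) ⇒ Q = (5/9, -1/9)
3. K is the midpoint of QF ⇒ K = (5/18, -1/18)
4. M is the midpoint of KQ ⇒ M = (5/12, -1/12)
through H parallel to DK: direction (5/18, -19/18); meets MQ at G = (4/9, -4/45)
G = M + t·(Q−M) with t = 1/5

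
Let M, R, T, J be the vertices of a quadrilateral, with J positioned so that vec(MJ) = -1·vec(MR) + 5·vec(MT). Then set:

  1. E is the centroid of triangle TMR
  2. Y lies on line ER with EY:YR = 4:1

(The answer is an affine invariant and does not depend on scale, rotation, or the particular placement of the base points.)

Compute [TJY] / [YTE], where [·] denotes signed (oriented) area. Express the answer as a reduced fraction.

[TJY]:[YTE] = -19/2

Assign M = (0, 0), R = (1, 0), T = (0, 1), J = (-1, 5) — the answer is frame-independent, so this choice is without loss of generality.
1. E is the centroid of triangle TMR ⇒ E = (1/3, 1/3)
2. Y lies on line ER with EY:YR = 4:1 ⇒ Y = (13/15, 1/15)
2·[TJY] = -38/15, 2·[YTE] = 4/15
[TJY]:[YTE] = -38/15:4/15 = -19/2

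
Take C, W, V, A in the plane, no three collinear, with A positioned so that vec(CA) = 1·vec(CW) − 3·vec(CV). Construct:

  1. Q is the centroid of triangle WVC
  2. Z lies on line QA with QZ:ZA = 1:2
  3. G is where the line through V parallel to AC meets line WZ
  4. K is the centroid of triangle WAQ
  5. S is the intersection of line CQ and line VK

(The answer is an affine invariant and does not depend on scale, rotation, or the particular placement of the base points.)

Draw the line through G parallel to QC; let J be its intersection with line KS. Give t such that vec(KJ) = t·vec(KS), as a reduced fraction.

Choose coordinates C = (0, 0), W = (1, 0), V = (0, 1), A = (1, -3).
1. Q is the centroid of triangle WVC ⇒ Q = (1/3, 1/3)
2. Z lies on line QA with QZ:ZA = 1:2 ⇒ Z = (5/9, -7/9)
3. G is where the line through V parallel to AC meets line WZ ⇒ G = (11/19, -14/19)
4. K is the centroid of triangle WAQ ⇒ K = (7/9, -8/9)
5. S is the intersection of line CQ and line VK ⇒ S = (7/24, 7/24)
through G parallel to QC: direction (-1/3, -1/3); meets KS at J = (77/114, -73/114)
J = K + t·(S−K) with t = 4/19

t = 4/19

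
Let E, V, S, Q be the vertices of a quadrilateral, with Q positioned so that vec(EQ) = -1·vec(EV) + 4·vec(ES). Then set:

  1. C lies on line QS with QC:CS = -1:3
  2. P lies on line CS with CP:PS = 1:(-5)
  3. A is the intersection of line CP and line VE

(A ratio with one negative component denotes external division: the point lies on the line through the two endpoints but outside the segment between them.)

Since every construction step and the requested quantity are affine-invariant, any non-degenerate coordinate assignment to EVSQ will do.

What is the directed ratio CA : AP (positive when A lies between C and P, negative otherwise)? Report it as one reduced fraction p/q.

Choose coordinates E = (0, 0), V = (1, 0), S = (0, 1), Q = (-1, 4).
1. C lies on line QS with QC:CS = -1:3 ⇒ C = (-3/2, 11/2)
2. P lies on line CS with CP:PS = 1:(-5) ⇒ P = (-15/8, 53/8)
3. A is the intersection of line CP and line VE ⇒ A = (1/3, 0)
A = C + t·(P−C) with t = -44/9, so CA:AP = t:(1−t) = -44/9:53/9

CA:AP = -44/53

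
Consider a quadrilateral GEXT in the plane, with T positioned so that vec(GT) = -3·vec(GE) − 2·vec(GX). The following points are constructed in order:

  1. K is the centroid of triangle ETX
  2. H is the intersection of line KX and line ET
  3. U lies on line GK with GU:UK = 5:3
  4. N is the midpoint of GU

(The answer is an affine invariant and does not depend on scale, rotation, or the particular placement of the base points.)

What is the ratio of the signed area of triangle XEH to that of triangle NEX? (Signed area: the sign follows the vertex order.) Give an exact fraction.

Choose coordinates G = (0, 0), E = (1, 0), X = (0, 1), T = (-3, -2).
1. K is the centroid of triangle ETX ⇒ K = (-2/3, -1/3)
2. H is the intersection of line KX and line ET ⇒ H = (-1, -1)
3. U lies on line GK with GU:UK = 5:3 ⇒ U = (-5/12, -5/24)
4. N is the midpoint of GU ⇒ N = (-5/24, -5/48)
2·[XEH] = -3, 2·[NEX] = 21/16
[XEH]:[NEX] = -3:21/16 = -16/7

[XEH]:[NEX] = -16/7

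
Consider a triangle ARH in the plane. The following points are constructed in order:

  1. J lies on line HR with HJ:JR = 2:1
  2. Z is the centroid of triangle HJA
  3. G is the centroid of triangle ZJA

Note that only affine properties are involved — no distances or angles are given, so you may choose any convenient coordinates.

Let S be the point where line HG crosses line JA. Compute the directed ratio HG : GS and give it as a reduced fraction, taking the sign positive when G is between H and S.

HG:GS = 8

Assign A = (0, 0), R = (1, 0), H = (0, 1) — the answer is frame-independent, so this choice is without loss of generality.
1. J lies on line HR with HJ:JR = 2:1 ⇒ J = (2/3, 1/3)
2. Z is the centroid of triangle HJA ⇒ Z = (2/9, 4/9)
3. G is the centroid of triangle ZJA ⇒ G = (8/27, 7/27)
line HG meets JA at S = (1/3, 1/6)
G = H + t·(S−H) with t = 8/9, so HG:GS = 8/9:1/9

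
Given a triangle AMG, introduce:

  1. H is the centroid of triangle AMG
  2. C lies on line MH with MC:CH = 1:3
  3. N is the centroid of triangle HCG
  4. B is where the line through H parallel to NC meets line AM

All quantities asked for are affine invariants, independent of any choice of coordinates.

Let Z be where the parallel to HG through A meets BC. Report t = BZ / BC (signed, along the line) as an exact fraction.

Set A = (0, 0), M = (1, 0), G = (0, 1); any affine frame gives the same invariant.
1. H is the centroid of triangle AMG ⇒ H = (1/3, 1/3)
2. C lies on line MH with MC:CH = 1:3 ⇒ C = (5/6, 1/12)
3. N is the centroid of triangle HCG ⇒ N = (7/18, 17/36)
4. B is where the line through H parallel to NC meets line AM ⇒ B = (5/7, 0)
through A parallel to HG: direction (-1/3, 2/3); meets BC at Z = (5/27, -10/27)
Z = B + t·(C−B) with t = -40/9

t = -40/9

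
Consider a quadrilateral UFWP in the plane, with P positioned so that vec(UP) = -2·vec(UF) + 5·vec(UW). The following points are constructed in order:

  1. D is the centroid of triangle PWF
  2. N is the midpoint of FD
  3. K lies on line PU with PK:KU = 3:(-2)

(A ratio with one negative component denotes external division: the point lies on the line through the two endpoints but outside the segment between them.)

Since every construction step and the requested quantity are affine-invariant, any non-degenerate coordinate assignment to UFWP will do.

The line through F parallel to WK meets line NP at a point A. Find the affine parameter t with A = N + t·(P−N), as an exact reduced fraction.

t = -10/29

Choose coordinates U = (0, 0), F = (1, 0), W = (0, 1), P = (-2, 5).
1. D is the centroid of triangle PWF ⇒ D = (-1/3, 2)
2. N is the midpoint of FD ⇒ N = (1/3, 1)
3. K lies on line PU with PK:KU = 3:(-2) ⇒ K = (4, -10)
through F parallel to WK: direction (4, -11); meets NP at A = (33/29, -11/29)
A = N + t·(P−N) with t = -10/29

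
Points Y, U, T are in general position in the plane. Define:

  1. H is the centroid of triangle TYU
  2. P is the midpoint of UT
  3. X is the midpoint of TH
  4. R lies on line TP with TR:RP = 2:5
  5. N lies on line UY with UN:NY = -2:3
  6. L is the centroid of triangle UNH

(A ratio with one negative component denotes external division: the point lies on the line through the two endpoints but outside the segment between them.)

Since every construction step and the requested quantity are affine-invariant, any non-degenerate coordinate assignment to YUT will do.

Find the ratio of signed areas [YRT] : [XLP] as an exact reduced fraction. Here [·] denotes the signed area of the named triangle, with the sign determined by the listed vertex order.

Set Y = (0, 0), U = (1, 0), T = (0, 1); any affine frame gives the same invariant.
1. H is the centroid of triangle TYU ⇒ H = (1/3, 1/3)
2. P is the midpoint of UT ⇒ P = (1/2, 1/2)
3. X is the midpoint of TH ⇒ X = (1/6, 2/3)
4. R lies on line TP with TR:RP = 2:5 ⇒ R = (1/7, 6/7)
5. N lies on line UY with UN:NY = -2:3 ⇒ N = (3, 0)
6. L is the centroid of triangle UNH ⇒ L = (13/9, 1/9)
2·[YRT] = 1/7, 2·[XLP] = -1/36
[YRT]:[XLP] = 1/7:-1/36 = -36/7

[YRT]:[XLP] = -36/7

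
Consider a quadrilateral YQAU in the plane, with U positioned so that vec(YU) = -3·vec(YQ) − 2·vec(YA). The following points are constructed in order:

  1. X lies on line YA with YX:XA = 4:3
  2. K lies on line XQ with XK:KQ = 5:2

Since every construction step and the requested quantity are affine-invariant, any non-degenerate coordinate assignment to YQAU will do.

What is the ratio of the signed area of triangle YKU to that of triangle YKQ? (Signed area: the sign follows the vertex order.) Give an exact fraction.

Choose coordinates Y = (0, 0), Q = (1, 0), A = (0, 1), U = (-3, -2).
1. X lies on line YA with YX:XA = 4:3 ⇒ X = (0, 4/7)
2. K lies on line XQ with XK:KQ = 5:2 ⇒ K = (5/7, 8/49)
2·[YKU] = -46/49, 2·[YKQ] = -8/49
[YKU]:[YKQ] = -46/49:-8/49 = 23/4

[YKU]:[YKQ] = 23/4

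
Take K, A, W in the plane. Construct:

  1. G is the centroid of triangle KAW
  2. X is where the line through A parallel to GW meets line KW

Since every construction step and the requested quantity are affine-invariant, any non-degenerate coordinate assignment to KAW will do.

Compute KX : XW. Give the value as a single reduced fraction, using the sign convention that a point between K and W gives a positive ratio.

Work in coordinates with K = (0, 0), A = (1, 0), W = (0, 1).
1. G is the centroid of triangle KAW ⇒ G = (1/3, 1/3)
2. X is where the line through A parallel to GW meets line KW ⇒ X = (0, 2)
X = K + t·(W−K) with t = 2, so KX:XW = t:(1−t) = 2:-1

KX:XW = -2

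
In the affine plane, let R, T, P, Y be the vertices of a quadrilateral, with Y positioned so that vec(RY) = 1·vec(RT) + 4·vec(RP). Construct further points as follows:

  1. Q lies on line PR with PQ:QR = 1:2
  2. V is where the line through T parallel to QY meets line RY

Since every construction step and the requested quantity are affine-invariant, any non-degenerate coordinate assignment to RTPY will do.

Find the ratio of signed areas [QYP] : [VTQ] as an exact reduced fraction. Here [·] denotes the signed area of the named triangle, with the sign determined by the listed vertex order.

Choose coordinates R = (0, 0), T = (1, 0), P = (0, 1), Y = (1, 4).
1. Q lies on line PR with PQ:QR = 1:2 ⇒ Q = (0, 2/3)
2. V is where the line through T parallel to QY meets line RY ⇒ V = (-5, -20)
2·[QYP] = 1/3, 2·[VTQ] = 24
[QYP]:[VTQ] = 1/3:24 = 1/72

[QYP]:[VTQ] = 1/72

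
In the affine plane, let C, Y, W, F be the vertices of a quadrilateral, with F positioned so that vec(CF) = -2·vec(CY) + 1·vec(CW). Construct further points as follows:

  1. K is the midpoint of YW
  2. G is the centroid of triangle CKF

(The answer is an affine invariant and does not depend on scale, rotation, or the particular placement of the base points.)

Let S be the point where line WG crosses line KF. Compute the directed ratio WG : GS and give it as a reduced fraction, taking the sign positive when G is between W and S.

WG:GS = -3

Set C = (0, 0), Y = (1, 0), W = (0, 1), F = (-2, 1); any affine frame gives the same invariant.
1. K is the midpoint of YW ⇒ K = (1/2, 1/2)
2. G is the centroid of triangle CKF ⇒ G = (-1/2, 1/2)
line WG meets KF at S = (-1/3, 2/3)
G = W + t·(S−W) with t = 3/2, so WG:GS = 3/2:-1/2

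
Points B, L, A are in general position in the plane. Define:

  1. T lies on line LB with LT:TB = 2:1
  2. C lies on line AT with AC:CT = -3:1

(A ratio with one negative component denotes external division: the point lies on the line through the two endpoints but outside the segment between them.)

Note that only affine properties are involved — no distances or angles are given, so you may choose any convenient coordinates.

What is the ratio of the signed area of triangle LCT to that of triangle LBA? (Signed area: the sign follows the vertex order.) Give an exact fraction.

Work in coordinates with B = (0, 0), L = (1, 0), A = (0, 1).
1. T lies on line LB with LT:TB = 2:1 ⇒ T = (1/3, 0)
2. C lies on line AT with AC:CT = -3:1 ⇒ C = (1/2, -1/2)
2·[LCT] = -1/3, 2·[LBA] = -1
[LCT]:[LBA] = -1/3:-1 = 1/3

[LCT]:[LBA] = 1/3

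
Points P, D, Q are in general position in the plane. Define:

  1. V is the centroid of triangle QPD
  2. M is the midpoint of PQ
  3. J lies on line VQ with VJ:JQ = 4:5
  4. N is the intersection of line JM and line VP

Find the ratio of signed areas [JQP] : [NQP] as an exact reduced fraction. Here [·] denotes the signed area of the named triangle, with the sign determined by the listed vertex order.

Work in coordinates with P = (0, 0), D = (1, 0), Q = (0, 1).
1. V is the centroid of triangle QPD ⇒ V = (1/3, 1/3)
2. M is the midpoint of PQ ⇒ M = (0, 1/2)
3. J lies on line VQ with VJ:JQ = 4:5 ⇒ J = (5/27, 17/27)
4. N is the intersection of line JM and line VP ⇒ N = (5/3, 5/3)
2·[JQP] = 5/27, 2·[NQP] = 5/3
[JQP]:[NQP] = 5/27:5/3 = 1/9

[JQP]:[NQP] = 1/9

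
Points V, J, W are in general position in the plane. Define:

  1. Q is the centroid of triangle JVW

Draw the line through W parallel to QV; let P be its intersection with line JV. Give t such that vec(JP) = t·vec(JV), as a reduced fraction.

Work in coordinates with V = (0, 0), J = (1, 0), W = (0, 1).
1. Q is the centroid of triangle JVW ⇒ Q = (1/3, 1/3)
through W parallel to QV: direction (-1/3, -1/3); meets JV at P = (-1, 0)
P = J + t·(V−J) with t = 2

t = 2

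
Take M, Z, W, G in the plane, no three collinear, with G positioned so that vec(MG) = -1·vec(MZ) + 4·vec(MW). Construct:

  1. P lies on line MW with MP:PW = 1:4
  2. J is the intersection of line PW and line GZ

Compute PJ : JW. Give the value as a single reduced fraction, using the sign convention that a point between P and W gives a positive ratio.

Assign M = (0, 0), Z = (1, 0), W = (0, 1), G = (-1, 4) — the answer is frame-independent, so this choice is without loss of generality.
1. P lies on line MW with MP:PW = 1:4 ⇒ P = (0, 1/5)
2. J is the intersection of line PW and line GZ ⇒ J = (0, 2)
J = P + t·(W−P) with t = 9/4, so PJ:JW = t:(1−t) = 9/4:-5/4

PJ:JW = -9/5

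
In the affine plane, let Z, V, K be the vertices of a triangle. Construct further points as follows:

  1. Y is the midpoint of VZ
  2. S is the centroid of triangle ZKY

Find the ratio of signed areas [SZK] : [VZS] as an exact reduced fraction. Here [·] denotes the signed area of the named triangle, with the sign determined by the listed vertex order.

Set Z = (0, 0), V = (1, 0), K = (0, 1); any affine frame gives the same invariant.
1. Y is the midpoint of VZ ⇒ Y = (1/2, 0)
2. S is the centroid of triangle ZKY ⇒ S = (1/6, 1/3)
2·[SZK] = -1/6, 2·[VZS] = -1/3
[SZK]:[VZS] = -1/6:-1/3 = 1/2

[SZK]:[VZS] = 1/2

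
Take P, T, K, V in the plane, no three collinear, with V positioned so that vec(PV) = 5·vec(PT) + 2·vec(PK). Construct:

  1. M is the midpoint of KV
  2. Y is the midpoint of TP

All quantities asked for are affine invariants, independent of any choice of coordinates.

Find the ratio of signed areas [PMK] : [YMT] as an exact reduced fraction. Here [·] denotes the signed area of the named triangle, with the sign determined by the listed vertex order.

[PMK]:[YMT] = -10/3

Assign P = (0, 0), T = (1, 0), K = (0, 1), V = (5, 2) — the answer is frame-independent, so this choice is without loss of generality.
1. M is the midpoint of KV ⇒ M = (5/2, 3/2)
2. Y is the midpoint of TP ⇒ Y = (1/2, 0)
2·[PMK] = 5/2, 2·[YMT] = -3/4
[PMK]:[YMT] = 5/2:-3/4 = -10/3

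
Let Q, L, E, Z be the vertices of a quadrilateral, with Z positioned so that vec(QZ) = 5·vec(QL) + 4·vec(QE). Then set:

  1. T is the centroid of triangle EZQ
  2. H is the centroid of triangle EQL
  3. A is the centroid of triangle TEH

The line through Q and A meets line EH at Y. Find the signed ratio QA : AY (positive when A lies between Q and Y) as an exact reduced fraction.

QA:AY = -7/4

Choose coordinates Q = (0, 0), L = (1, 0), E = (0, 1), Z = (5, 4).
1. T is the centroid of triangle EZQ ⇒ T = (5/3, 5/3)
2. H is the centroid of triangle EQL ⇒ H = (1/3, 1/3)
3. A is the centroid of triangle TEH ⇒ A = (2/3, 1)
line QA meets EH at Y = (2/7, 3/7)
A = Q + t·(Y−Q) with t = 7/3, so QA:AY = 7/3:-4/3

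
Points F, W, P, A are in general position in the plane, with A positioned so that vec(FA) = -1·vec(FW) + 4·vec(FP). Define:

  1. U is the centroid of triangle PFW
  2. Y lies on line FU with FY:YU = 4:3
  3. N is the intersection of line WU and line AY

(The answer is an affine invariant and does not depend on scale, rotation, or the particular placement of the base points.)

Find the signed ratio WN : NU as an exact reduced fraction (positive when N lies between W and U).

WN:NU = -4

Assign F = (0, 0), W = (1, 0), P = (0, 1), A = (-1, 4) — the answer is frame-independent, so this choice is without loss of generality.
1. U is the centroid of triangle PFW ⇒ U = (1/3, 1/3)
2. Y lies on line FU with FY:YU = 4:3 ⇒ Y = (4/21, 4/21)
3. N is the intersection of line WU and line AY ⇒ N = (1/9, 4/9)
N = W + t·(U−W) with t = 4/3, so WN:NU = t:(1−t) = 4/3:-1/3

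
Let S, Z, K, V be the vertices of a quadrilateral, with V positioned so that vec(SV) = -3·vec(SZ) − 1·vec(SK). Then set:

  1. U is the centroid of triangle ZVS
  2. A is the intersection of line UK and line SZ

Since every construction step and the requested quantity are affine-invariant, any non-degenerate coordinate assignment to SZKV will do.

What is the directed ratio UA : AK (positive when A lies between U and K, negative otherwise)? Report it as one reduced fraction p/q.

UA:AK = 1/3

Assign S = (0, 0), Z = (1, 0), K = (0, 1), V = (-3, -1) — the answer is frame-independent, so this choice is without loss of generality.
1. U is the centroid of triangle ZVS ⇒ U = (-2/3, -1/3)
2. A is the intersection of line UK and line SZ ⇒ A = (-1/2, 0)
A = U + t·(K−U) with t = 1/4, so UA:AK = t:(1−t) = 1/4:3/4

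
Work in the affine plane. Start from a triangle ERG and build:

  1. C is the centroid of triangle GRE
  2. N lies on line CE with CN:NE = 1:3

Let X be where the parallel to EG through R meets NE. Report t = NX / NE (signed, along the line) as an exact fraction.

Work in coordinates with E = (0, 0), R = (1, 0), G = (0, 1).
1. C is the centroid of triangle GRE ⇒ C = (1/3, 1/3)
2. N lies on line CE with CN:NE = 1:3 ⇒ N = (1/4, 1/4)
through R parallel to EG: direction (0, 1); meets NE at X = (1, 1)
X = N + t·(E−N) with t = -3

t = -3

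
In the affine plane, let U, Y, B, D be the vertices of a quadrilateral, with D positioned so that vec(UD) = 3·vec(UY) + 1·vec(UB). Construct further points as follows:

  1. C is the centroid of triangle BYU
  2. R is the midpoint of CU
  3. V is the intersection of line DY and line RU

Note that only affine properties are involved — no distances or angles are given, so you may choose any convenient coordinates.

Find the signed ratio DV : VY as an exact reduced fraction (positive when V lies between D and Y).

Assign U = (0, 0), Y = (1, 0), B = (0, 1), D = (3, 1) — the answer is frame-independent, so this choice is without loss of generality.
1. C is the centroid of triangle BYU ⇒ C = (1/3, 1/3)
2. R is the midpoint of CU ⇒ R = (1/6, 1/6)
3. V is the intersection of line DY and line RU ⇒ V = (-1, -1)
V = D + t·(Y−D) with t = 2, so DV:VY = t:(1−t) = 2:-1

DV:VY = -2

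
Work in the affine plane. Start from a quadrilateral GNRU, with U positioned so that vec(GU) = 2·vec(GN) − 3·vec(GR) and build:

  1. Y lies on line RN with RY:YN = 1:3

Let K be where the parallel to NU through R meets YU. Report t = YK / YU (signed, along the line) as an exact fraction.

Set G = (0, 0), N = (1, 0), R = (0, 1), U = (2, -3); any affine frame gives the same invariant.
1. Y lies on line RN with RY:YN = 1:3 ⇒ Y = (1/4, 3/4)
through R parallel to NU: direction (1, -3); meets YU at K = (-1/3, 2)
K = Y + t·(U−Y) with t = -1/3

t = -1/3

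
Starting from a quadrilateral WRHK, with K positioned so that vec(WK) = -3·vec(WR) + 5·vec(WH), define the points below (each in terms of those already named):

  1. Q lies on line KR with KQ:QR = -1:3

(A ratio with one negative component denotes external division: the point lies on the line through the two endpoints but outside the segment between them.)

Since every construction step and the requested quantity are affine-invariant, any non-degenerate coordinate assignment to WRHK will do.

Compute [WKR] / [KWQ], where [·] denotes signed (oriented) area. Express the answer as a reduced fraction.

[WKR]:[KWQ] = 2

Choose coordinates W = (0, 0), R = (1, 0), H = (0, 1), K = (-3, 5).
1. Q lies on line KR with KQ:QR = -1:3 ⇒ Q = (-5, 15/2)
2·[WKR] = -5, 2·[KWQ] = -5/2
[WKR]:[KWQ] = -5:-5/2 = 2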